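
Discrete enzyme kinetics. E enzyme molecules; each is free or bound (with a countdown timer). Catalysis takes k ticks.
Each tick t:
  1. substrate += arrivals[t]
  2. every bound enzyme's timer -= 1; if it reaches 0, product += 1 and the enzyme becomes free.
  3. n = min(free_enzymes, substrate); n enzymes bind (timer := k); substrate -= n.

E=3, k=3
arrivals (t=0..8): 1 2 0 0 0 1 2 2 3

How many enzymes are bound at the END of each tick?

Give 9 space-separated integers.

t=0: arr=1 -> substrate=0 bound=1 product=0
t=1: arr=2 -> substrate=0 bound=3 product=0
t=2: arr=0 -> substrate=0 bound=3 product=0
t=3: arr=0 -> substrate=0 bound=2 product=1
t=4: arr=0 -> substrate=0 bound=0 product=3
t=5: arr=1 -> substrate=0 bound=1 product=3
t=6: arr=2 -> substrate=0 bound=3 product=3
t=7: arr=2 -> substrate=2 bound=3 product=3
t=8: arr=3 -> substrate=4 bound=3 product=4

Answer: 1 3 3 2 0 1 3 3 3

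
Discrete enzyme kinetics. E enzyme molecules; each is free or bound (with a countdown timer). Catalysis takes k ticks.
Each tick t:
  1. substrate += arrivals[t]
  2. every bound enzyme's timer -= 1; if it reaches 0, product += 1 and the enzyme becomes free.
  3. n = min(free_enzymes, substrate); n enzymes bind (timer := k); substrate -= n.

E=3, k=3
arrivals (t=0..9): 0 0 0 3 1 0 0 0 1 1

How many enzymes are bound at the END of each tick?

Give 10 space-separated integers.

Answer: 0 0 0 3 3 3 1 1 2 2

Derivation:
t=0: arr=0 -> substrate=0 bound=0 product=0
t=1: arr=0 -> substrate=0 bound=0 product=0
t=2: arr=0 -> substrate=0 bound=0 product=0
t=3: arr=3 -> substrate=0 bound=3 product=0
t=4: arr=1 -> substrate=1 bound=3 product=0
t=5: arr=0 -> substrate=1 bound=3 product=0
t=6: arr=0 -> substrate=0 bound=1 product=3
t=7: arr=0 -> substrate=0 bound=1 product=3
t=8: arr=1 -> substrate=0 bound=2 product=3
t=9: arr=1 -> substrate=0 bound=2 product=4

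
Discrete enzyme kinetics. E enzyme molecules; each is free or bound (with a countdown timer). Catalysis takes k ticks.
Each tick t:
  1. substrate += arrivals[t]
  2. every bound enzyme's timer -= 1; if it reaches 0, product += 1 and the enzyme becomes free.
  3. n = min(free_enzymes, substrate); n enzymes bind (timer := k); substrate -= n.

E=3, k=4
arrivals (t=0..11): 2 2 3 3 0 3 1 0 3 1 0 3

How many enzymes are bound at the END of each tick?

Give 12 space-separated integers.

t=0: arr=2 -> substrate=0 bound=2 product=0
t=1: arr=2 -> substrate=1 bound=3 product=0
t=2: arr=3 -> substrate=4 bound=3 product=0
t=3: arr=3 -> substrate=7 bound=3 product=0
t=4: arr=0 -> substrate=5 bound=3 product=2
t=5: arr=3 -> substrate=7 bound=3 product=3
t=6: arr=1 -> substrate=8 bound=3 product=3
t=7: arr=0 -> substrate=8 bound=3 product=3
t=8: arr=3 -> substrate=9 bound=3 product=5
t=9: arr=1 -> substrate=9 bound=3 product=6
t=10: arr=0 -> substrate=9 bound=3 product=6
t=11: arr=3 -> substrate=12 bound=3 product=6

Answer: 2 3 3 3 3 3 3 3 3 3 3 3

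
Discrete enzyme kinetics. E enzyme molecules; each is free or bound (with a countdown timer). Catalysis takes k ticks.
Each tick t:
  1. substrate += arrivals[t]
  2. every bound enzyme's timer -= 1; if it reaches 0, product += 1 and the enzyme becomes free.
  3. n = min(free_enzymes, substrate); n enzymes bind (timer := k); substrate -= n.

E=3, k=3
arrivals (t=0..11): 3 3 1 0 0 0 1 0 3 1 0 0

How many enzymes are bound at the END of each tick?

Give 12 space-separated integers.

Answer: 3 3 3 3 3 3 2 2 3 3 3 3

Derivation:
t=0: arr=3 -> substrate=0 bound=3 product=0
t=1: arr=3 -> substrate=3 bound=3 product=0
t=2: arr=1 -> substrate=4 bound=3 product=0
t=3: arr=0 -> substrate=1 bound=3 product=3
t=4: arr=0 -> substrate=1 bound=3 product=3
t=5: arr=0 -> substrate=1 bound=3 product=3
t=6: arr=1 -> substrate=0 bound=2 product=6
t=7: arr=0 -> substrate=0 bound=2 product=6
t=8: arr=3 -> substrate=2 bound=3 product=6
t=9: arr=1 -> substrate=1 bound=3 product=8
t=10: arr=0 -> substrate=1 bound=3 product=8
t=11: arr=0 -> substrate=0 bound=3 product=9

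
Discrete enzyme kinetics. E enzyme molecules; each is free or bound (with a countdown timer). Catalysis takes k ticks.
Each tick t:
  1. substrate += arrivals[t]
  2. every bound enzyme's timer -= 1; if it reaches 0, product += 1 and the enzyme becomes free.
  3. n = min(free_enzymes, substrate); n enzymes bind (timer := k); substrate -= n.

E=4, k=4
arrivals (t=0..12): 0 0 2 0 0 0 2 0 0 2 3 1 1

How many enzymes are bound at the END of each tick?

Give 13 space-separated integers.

Answer: 0 0 2 2 2 2 2 2 2 4 4 4 4

Derivation:
t=0: arr=0 -> substrate=0 bound=0 product=0
t=1: arr=0 -> substrate=0 bound=0 product=0
t=2: arr=2 -> substrate=0 bound=2 product=0
t=3: arr=0 -> substrate=0 bound=2 product=0
t=4: arr=0 -> substrate=0 bound=2 product=0
t=5: arr=0 -> substrate=0 bound=2 product=0
t=6: arr=2 -> substrate=0 bound=2 product=2
t=7: arr=0 -> substrate=0 bound=2 product=2
t=8: arr=0 -> substrate=0 bound=2 product=2
t=9: arr=2 -> substrate=0 bound=4 product=2
t=10: arr=3 -> substrate=1 bound=4 product=4
t=11: arr=1 -> substrate=2 bound=4 product=4
t=12: arr=1 -> substrate=3 bound=4 product=4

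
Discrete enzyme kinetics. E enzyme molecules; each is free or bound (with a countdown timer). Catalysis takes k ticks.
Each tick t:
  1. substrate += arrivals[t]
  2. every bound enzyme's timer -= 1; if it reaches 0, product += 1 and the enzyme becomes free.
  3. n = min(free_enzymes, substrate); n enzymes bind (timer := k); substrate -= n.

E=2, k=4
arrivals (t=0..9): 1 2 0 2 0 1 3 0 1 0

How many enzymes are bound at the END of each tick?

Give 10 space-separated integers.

t=0: arr=1 -> substrate=0 bound=1 product=0
t=1: arr=2 -> substrate=1 bound=2 product=0
t=2: arr=0 -> substrate=1 bound=2 product=0
t=3: arr=2 -> substrate=3 bound=2 product=0
t=4: arr=0 -> substrate=2 bound=2 product=1
t=5: arr=1 -> substrate=2 bound=2 product=2
t=6: arr=3 -> substrate=5 bound=2 product=2
t=7: arr=0 -> substrate=5 bound=2 product=2
t=8: arr=1 -> substrate=5 bound=2 product=3
t=9: arr=0 -> substrate=4 bound=2 product=4

Answer: 1 2 2 2 2 2 2 2 2 2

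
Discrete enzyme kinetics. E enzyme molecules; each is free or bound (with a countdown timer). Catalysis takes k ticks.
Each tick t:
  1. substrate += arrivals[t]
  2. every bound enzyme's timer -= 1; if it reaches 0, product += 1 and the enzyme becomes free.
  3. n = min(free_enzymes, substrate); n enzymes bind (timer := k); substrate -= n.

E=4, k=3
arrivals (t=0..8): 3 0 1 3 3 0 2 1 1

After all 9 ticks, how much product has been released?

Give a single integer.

t=0: arr=3 -> substrate=0 bound=3 product=0
t=1: arr=0 -> substrate=0 bound=3 product=0
t=2: arr=1 -> substrate=0 bound=4 product=0
t=3: arr=3 -> substrate=0 bound=4 product=3
t=4: arr=3 -> substrate=3 bound=4 product=3
t=5: arr=0 -> substrate=2 bound=4 product=4
t=6: arr=2 -> substrate=1 bound=4 product=7
t=7: arr=1 -> substrate=2 bound=4 product=7
t=8: arr=1 -> substrate=2 bound=4 product=8

Answer: 8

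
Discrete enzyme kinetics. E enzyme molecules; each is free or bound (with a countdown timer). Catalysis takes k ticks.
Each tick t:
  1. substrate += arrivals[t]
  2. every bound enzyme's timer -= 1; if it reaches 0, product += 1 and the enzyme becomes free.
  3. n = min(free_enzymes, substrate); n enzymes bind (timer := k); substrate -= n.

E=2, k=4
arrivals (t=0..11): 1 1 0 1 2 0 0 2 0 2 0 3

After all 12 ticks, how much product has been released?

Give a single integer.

t=0: arr=1 -> substrate=0 bound=1 product=0
t=1: arr=1 -> substrate=0 bound=2 product=0
t=2: arr=0 -> substrate=0 bound=2 product=0
t=3: arr=1 -> substrate=1 bound=2 product=0
t=4: arr=2 -> substrate=2 bound=2 product=1
t=5: arr=0 -> substrate=1 bound=2 product=2
t=6: arr=0 -> substrate=1 bound=2 product=2
t=7: arr=2 -> substrate=3 bound=2 product=2
t=8: arr=0 -> substrate=2 bound=2 product=3
t=9: arr=2 -> substrate=3 bound=2 product=4
t=10: arr=0 -> substrate=3 bound=2 product=4
t=11: arr=3 -> substrate=6 bound=2 product=4

Answer: 4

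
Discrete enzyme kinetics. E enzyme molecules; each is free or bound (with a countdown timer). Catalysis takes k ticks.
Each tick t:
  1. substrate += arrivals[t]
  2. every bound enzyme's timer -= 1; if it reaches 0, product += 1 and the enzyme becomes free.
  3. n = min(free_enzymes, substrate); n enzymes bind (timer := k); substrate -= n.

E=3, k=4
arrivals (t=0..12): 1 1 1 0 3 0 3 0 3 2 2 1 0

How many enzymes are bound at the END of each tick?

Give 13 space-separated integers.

t=0: arr=1 -> substrate=0 bound=1 product=0
t=1: arr=1 -> substrate=0 bound=2 product=0
t=2: arr=1 -> substrate=0 bound=3 product=0
t=3: arr=0 -> substrate=0 bound=3 product=0
t=4: arr=3 -> substrate=2 bound=3 product=1
t=5: arr=0 -> substrate=1 bound=3 product=2
t=6: arr=3 -> substrate=3 bound=3 product=3
t=7: arr=0 -> substrate=3 bound=3 product=3
t=8: arr=3 -> substrate=5 bound=3 product=4
t=9: arr=2 -> substrate=6 bound=3 product=5
t=10: arr=2 -> substrate=7 bound=3 product=6
t=11: arr=1 -> substrate=8 bound=3 product=6
t=12: arr=0 -> substrate=7 bound=3 product=7

Answer: 1 2 3 3 3 3 3 3 3 3 3 3 3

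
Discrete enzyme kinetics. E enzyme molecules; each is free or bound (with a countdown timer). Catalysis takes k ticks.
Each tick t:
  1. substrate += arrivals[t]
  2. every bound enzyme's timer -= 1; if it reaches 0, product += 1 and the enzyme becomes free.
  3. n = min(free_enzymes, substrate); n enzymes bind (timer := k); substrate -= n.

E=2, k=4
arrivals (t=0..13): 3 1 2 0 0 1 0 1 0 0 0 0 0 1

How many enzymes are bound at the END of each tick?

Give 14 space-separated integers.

Answer: 2 2 2 2 2 2 2 2 2 2 2 2 2 2

Derivation:
t=0: arr=3 -> substrate=1 bound=2 product=0
t=1: arr=1 -> substrate=2 bound=2 product=0
t=2: arr=2 -> substrate=4 bound=2 product=0
t=3: arr=0 -> substrate=4 bound=2 product=0
t=4: arr=0 -> substrate=2 bound=2 product=2
t=5: arr=1 -> substrate=3 bound=2 product=2
t=6: arr=0 -> substrate=3 bound=2 product=2
t=7: arr=1 -> substrate=4 bound=2 product=2
t=8: arr=0 -> substrate=2 bound=2 product=4
t=9: arr=0 -> substrate=2 bound=2 product=4
t=10: arr=0 -> substrate=2 bound=2 product=4
t=11: arr=0 -> substrate=2 bound=2 product=4
t=12: arr=0 -> substrate=0 bound=2 product=6
t=13: arr=1 -> substrate=1 bound=2 product=6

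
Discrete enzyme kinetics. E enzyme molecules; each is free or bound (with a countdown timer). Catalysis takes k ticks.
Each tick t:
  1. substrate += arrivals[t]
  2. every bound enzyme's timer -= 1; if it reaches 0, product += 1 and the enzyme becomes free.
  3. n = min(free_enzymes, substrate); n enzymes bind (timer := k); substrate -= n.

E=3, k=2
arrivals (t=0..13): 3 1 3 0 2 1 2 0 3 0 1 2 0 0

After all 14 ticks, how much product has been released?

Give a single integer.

t=0: arr=3 -> substrate=0 bound=3 product=0
t=1: arr=1 -> substrate=1 bound=3 product=0
t=2: arr=3 -> substrate=1 bound=3 product=3
t=3: arr=0 -> substrate=1 bound=3 product=3
t=4: arr=2 -> substrate=0 bound=3 product=6
t=5: arr=1 -> substrate=1 bound=3 product=6
t=6: arr=2 -> substrate=0 bound=3 product=9
t=7: arr=0 -> substrate=0 bound=3 product=9
t=8: arr=3 -> substrate=0 bound=3 product=12
t=9: arr=0 -> substrate=0 bound=3 product=12
t=10: arr=1 -> substrate=0 bound=1 product=15
t=11: arr=2 -> substrate=0 bound=3 product=15
t=12: arr=0 -> substrate=0 bound=2 product=16
t=13: arr=0 -> substrate=0 bound=0 product=18

Answer: 18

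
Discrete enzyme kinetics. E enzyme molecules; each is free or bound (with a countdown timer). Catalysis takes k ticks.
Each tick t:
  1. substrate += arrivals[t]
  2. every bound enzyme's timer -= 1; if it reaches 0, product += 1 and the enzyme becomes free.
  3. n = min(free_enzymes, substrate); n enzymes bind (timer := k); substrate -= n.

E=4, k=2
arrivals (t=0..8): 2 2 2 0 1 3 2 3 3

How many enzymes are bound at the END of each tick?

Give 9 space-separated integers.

Answer: 2 4 4 2 1 4 4 4 4

Derivation:
t=0: arr=2 -> substrate=0 bound=2 product=0
t=1: arr=2 -> substrate=0 bound=4 product=0
t=2: arr=2 -> substrate=0 bound=4 product=2
t=3: arr=0 -> substrate=0 bound=2 product=4
t=4: arr=1 -> substrate=0 bound=1 product=6
t=5: arr=3 -> substrate=0 bound=4 product=6
t=6: arr=2 -> substrate=1 bound=4 product=7
t=7: arr=3 -> substrate=1 bound=4 product=10
t=8: arr=3 -> substrate=3 bound=4 product=11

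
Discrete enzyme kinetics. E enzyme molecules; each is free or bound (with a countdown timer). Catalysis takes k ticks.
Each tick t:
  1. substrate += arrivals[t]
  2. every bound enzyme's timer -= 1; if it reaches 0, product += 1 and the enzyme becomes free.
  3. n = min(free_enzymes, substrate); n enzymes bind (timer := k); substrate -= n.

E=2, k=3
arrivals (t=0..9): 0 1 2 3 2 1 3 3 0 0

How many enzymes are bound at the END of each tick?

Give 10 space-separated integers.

Answer: 0 1 2 2 2 2 2 2 2 2

Derivation:
t=0: arr=0 -> substrate=0 bound=0 product=0
t=1: arr=1 -> substrate=0 bound=1 product=0
t=2: arr=2 -> substrate=1 bound=2 product=0
t=3: arr=3 -> substrate=4 bound=2 product=0
t=4: arr=2 -> substrate=5 bound=2 product=1
t=5: arr=1 -> substrate=5 bound=2 product=2
t=6: arr=3 -> substrate=8 bound=2 product=2
t=7: arr=3 -> substrate=10 bound=2 product=3
t=8: arr=0 -> substrate=9 bound=2 product=4
t=9: arr=0 -> substrate=9 bound=2 product=4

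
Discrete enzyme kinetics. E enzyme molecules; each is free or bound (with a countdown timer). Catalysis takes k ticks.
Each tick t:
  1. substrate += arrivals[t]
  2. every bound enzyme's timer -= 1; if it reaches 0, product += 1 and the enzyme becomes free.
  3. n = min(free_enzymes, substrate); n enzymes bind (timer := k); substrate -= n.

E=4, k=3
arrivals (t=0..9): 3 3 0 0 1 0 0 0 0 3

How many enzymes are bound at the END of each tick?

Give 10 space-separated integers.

Answer: 3 4 4 3 3 3 1 0 0 3

Derivation:
t=0: arr=3 -> substrate=0 bound=3 product=0
t=1: arr=3 -> substrate=2 bound=4 product=0
t=2: arr=0 -> substrate=2 bound=4 product=0
t=3: arr=0 -> substrate=0 bound=3 product=3
t=4: arr=1 -> substrate=0 bound=3 product=4
t=5: arr=0 -> substrate=0 bound=3 product=4
t=6: arr=0 -> substrate=0 bound=1 product=6
t=7: arr=0 -> substrate=0 bound=0 product=7
t=8: arr=0 -> substrate=0 bound=0 product=7
t=9: arr=3 -> substrate=0 bound=3 product=7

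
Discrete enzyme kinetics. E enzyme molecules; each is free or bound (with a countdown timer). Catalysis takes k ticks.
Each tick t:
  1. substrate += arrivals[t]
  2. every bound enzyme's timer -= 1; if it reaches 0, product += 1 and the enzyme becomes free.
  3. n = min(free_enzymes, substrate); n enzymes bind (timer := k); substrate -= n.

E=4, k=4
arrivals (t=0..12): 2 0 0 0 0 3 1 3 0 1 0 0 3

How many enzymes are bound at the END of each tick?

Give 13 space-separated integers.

Answer: 2 2 2 2 0 3 4 4 4 4 4 4 4

Derivation:
t=0: arr=2 -> substrate=0 bound=2 product=0
t=1: arr=0 -> substrate=0 bound=2 product=0
t=2: arr=0 -> substrate=0 bound=2 product=0
t=3: arr=0 -> substrate=0 bound=2 product=0
t=4: arr=0 -> substrate=0 bound=0 product=2
t=5: arr=3 -> substrate=0 bound=3 product=2
t=6: arr=1 -> substrate=0 bound=4 product=2
t=7: arr=3 -> substrate=3 bound=4 product=2
t=8: arr=0 -> substrate=3 bound=4 product=2
t=9: arr=1 -> substrate=1 bound=4 product=5
t=10: arr=0 -> substrate=0 bound=4 product=6
t=11: arr=0 -> substrate=0 bound=4 product=6
t=12: arr=3 -> substrate=3 bound=4 product=6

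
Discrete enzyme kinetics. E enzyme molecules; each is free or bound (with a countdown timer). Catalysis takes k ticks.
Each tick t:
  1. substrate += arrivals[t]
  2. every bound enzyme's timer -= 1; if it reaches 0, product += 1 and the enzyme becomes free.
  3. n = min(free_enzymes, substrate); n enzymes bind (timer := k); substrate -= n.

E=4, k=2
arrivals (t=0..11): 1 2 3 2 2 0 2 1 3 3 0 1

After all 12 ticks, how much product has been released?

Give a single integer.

t=0: arr=1 -> substrate=0 bound=1 product=0
t=1: arr=2 -> substrate=0 bound=3 product=0
t=2: arr=3 -> substrate=1 bound=4 product=1
t=3: arr=2 -> substrate=1 bound=4 product=3
t=4: arr=2 -> substrate=1 bound=4 product=5
t=5: arr=0 -> substrate=0 bound=3 product=7
t=6: arr=2 -> substrate=0 bound=3 product=9
t=7: arr=1 -> substrate=0 bound=3 product=10
t=8: arr=3 -> substrate=0 bound=4 product=12
t=9: arr=3 -> substrate=2 bound=4 product=13
t=10: arr=0 -> substrate=0 bound=3 product=16
t=11: arr=1 -> substrate=0 bound=3 product=17

Answer: 17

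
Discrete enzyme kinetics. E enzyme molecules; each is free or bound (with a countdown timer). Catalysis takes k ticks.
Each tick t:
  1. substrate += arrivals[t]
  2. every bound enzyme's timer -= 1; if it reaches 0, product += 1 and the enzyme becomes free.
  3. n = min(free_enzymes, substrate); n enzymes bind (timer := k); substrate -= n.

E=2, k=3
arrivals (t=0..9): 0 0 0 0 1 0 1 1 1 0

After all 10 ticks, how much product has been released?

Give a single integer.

Answer: 2

Derivation:
t=0: arr=0 -> substrate=0 bound=0 product=0
t=1: arr=0 -> substrate=0 bound=0 product=0
t=2: arr=0 -> substrate=0 bound=0 product=0
t=3: arr=0 -> substrate=0 bound=0 product=0
t=4: arr=1 -> substrate=0 bound=1 product=0
t=5: arr=0 -> substrate=0 bound=1 product=0
t=6: arr=1 -> substrate=0 bound=2 product=0
t=7: arr=1 -> substrate=0 bound=2 product=1
t=8: arr=1 -> substrate=1 bound=2 product=1
t=9: arr=0 -> substrate=0 bound=2 product=2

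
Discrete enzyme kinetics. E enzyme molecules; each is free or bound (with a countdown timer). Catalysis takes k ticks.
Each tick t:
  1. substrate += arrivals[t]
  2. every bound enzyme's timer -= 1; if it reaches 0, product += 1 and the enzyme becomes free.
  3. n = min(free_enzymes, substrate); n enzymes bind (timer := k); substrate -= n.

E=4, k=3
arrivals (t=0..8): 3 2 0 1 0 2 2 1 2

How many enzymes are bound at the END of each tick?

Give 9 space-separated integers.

t=0: arr=3 -> substrate=0 bound=3 product=0
t=1: arr=2 -> substrate=1 bound=4 product=0
t=2: arr=0 -> substrate=1 bound=4 product=0
t=3: arr=1 -> substrate=0 bound=3 product=3
t=4: arr=0 -> substrate=0 bound=2 product=4
t=5: arr=2 -> substrate=0 bound=4 product=4
t=6: arr=2 -> substrate=0 bound=4 product=6
t=7: arr=1 -> substrate=1 bound=4 product=6
t=8: arr=2 -> substrate=1 bound=4 product=8

Answer: 3 4 4 3 2 4 4 4 4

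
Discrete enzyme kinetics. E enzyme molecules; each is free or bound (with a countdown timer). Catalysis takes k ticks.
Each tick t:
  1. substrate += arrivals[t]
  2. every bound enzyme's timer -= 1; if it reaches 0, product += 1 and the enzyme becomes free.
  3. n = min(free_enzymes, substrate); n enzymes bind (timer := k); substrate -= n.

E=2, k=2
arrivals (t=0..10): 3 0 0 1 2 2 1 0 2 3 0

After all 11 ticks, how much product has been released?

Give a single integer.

t=0: arr=3 -> substrate=1 bound=2 product=0
t=1: arr=0 -> substrate=1 bound=2 product=0
t=2: arr=0 -> substrate=0 bound=1 product=2
t=3: arr=1 -> substrate=0 bound=2 product=2
t=4: arr=2 -> substrate=1 bound=2 product=3
t=5: arr=2 -> substrate=2 bound=2 product=4
t=6: arr=1 -> substrate=2 bound=2 product=5
t=7: arr=0 -> substrate=1 bound=2 product=6
t=8: arr=2 -> substrate=2 bound=2 product=7
t=9: arr=3 -> substrate=4 bound=2 product=8
t=10: arr=0 -> substrate=3 bound=2 product=9

Answer: 9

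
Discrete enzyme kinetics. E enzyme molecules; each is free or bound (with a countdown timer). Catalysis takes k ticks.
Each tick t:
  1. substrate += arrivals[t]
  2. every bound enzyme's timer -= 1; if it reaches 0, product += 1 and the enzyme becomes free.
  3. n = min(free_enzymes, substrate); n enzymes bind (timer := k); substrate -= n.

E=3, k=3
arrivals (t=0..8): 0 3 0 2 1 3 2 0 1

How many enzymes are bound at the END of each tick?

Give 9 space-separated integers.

Answer: 0 3 3 3 3 3 3 3 3

Derivation:
t=0: arr=0 -> substrate=0 bound=0 product=0
t=1: arr=3 -> substrate=0 bound=3 product=0
t=2: arr=0 -> substrate=0 bound=3 product=0
t=3: arr=2 -> substrate=2 bound=3 product=0
t=4: arr=1 -> substrate=0 bound=3 product=3
t=5: arr=3 -> substrate=3 bound=3 product=3
t=6: arr=2 -> substrate=5 bound=3 product=3
t=7: arr=0 -> substrate=2 bound=3 product=6
t=8: arr=1 -> substrate=3 bound=3 product=6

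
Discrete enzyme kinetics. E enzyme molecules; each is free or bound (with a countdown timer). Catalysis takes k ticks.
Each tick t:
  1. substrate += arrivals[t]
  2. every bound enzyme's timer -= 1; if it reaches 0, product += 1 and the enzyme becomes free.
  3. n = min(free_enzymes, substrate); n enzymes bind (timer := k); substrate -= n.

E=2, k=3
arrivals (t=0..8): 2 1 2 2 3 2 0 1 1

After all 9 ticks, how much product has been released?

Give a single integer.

Answer: 4

Derivation:
t=0: arr=2 -> substrate=0 bound=2 product=0
t=1: arr=1 -> substrate=1 bound=2 product=0
t=2: arr=2 -> substrate=3 bound=2 product=0
t=3: arr=2 -> substrate=3 bound=2 product=2
t=4: arr=3 -> substrate=6 bound=2 product=2
t=5: arr=2 -> substrate=8 bound=2 product=2
t=6: arr=0 -> substrate=6 bound=2 product=4
t=7: arr=1 -> substrate=7 bound=2 product=4
t=8: arr=1 -> substrate=8 bound=2 product=4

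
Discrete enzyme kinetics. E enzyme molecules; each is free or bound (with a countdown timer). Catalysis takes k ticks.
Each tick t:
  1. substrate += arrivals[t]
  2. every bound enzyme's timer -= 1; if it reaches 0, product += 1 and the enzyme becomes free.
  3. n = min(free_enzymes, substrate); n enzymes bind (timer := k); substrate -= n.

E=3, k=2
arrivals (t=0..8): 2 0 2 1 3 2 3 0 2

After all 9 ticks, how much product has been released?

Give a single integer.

Answer: 10

Derivation:
t=0: arr=2 -> substrate=0 bound=2 product=0
t=1: arr=0 -> substrate=0 bound=2 product=0
t=2: arr=2 -> substrate=0 bound=2 product=2
t=3: arr=1 -> substrate=0 bound=3 product=2
t=4: arr=3 -> substrate=1 bound=3 product=4
t=5: arr=2 -> substrate=2 bound=3 product=5
t=6: arr=3 -> substrate=3 bound=3 product=7
t=7: arr=0 -> substrate=2 bound=3 product=8
t=8: arr=2 -> substrate=2 bound=3 product=10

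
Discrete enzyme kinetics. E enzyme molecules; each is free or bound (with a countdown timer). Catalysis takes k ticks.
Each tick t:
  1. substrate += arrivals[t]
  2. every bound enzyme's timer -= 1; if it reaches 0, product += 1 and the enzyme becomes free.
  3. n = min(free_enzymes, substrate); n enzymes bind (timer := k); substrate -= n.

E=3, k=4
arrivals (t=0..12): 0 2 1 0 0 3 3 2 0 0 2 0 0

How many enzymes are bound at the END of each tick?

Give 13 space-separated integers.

Answer: 0 2 3 3 3 3 3 3 3 3 3 3 3

Derivation:
t=0: arr=0 -> substrate=0 bound=0 product=0
t=1: arr=2 -> substrate=0 bound=2 product=0
t=2: arr=1 -> substrate=0 bound=3 product=0
t=3: arr=0 -> substrate=0 bound=3 product=0
t=4: arr=0 -> substrate=0 bound=3 product=0
t=5: arr=3 -> substrate=1 bound=3 product=2
t=6: arr=3 -> substrate=3 bound=3 product=3
t=7: arr=2 -> substrate=5 bound=3 product=3
t=8: arr=0 -> substrate=5 bound=3 product=3
t=9: arr=0 -> substrate=3 bound=3 product=5
t=10: arr=2 -> substrate=4 bound=3 product=6
t=11: arr=0 -> substrate=4 bound=3 product=6
t=12: arr=0 -> substrate=4 bound=3 product=6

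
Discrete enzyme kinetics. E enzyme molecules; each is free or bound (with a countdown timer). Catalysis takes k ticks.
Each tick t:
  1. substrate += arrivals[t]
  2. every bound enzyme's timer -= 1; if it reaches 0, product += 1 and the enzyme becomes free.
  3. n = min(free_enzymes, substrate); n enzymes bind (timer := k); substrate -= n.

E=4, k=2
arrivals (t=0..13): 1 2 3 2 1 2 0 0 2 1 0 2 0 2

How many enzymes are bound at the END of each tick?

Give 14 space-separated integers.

Answer: 1 3 4 4 4 4 2 0 2 3 1 2 2 2

Derivation:
t=0: arr=1 -> substrate=0 bound=1 product=0
t=1: arr=2 -> substrate=0 bound=3 product=0
t=2: arr=3 -> substrate=1 bound=4 product=1
t=3: arr=2 -> substrate=1 bound=4 product=3
t=4: arr=1 -> substrate=0 bound=4 product=5
t=5: arr=2 -> substrate=0 bound=4 product=7
t=6: arr=0 -> substrate=0 bound=2 product=9
t=7: arr=0 -> substrate=0 bound=0 product=11
t=8: arr=2 -> substrate=0 bound=2 product=11
t=9: arr=1 -> substrate=0 bound=3 product=11
t=10: arr=0 -> substrate=0 bound=1 product=13
t=11: arr=2 -> substrate=0 bound=2 product=14
t=12: arr=0 -> substrate=0 bound=2 product=14
t=13: arr=2 -> substrate=0 bound=2 product=16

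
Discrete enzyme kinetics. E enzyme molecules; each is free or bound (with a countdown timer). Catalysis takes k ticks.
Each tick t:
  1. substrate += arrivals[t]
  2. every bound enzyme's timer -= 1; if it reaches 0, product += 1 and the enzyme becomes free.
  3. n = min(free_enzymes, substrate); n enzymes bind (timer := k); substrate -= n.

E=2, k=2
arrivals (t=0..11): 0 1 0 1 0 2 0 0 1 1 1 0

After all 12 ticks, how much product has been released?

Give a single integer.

Answer: 6

Derivation:
t=0: arr=0 -> substrate=0 bound=0 product=0
t=1: arr=1 -> substrate=0 bound=1 product=0
t=2: arr=0 -> substrate=0 bound=1 product=0
t=3: arr=1 -> substrate=0 bound=1 product=1
t=4: arr=0 -> substrate=0 bound=1 product=1
t=5: arr=2 -> substrate=0 bound=2 product=2
t=6: arr=0 -> substrate=0 bound=2 product=2
t=7: arr=0 -> substrate=0 bound=0 product=4
t=8: arr=1 -> substrate=0 bound=1 product=4
t=9: arr=1 -> substrate=0 bound=2 product=4
t=10: arr=1 -> substrate=0 bound=2 product=5
t=11: arr=0 -> substrate=0 bound=1 product=6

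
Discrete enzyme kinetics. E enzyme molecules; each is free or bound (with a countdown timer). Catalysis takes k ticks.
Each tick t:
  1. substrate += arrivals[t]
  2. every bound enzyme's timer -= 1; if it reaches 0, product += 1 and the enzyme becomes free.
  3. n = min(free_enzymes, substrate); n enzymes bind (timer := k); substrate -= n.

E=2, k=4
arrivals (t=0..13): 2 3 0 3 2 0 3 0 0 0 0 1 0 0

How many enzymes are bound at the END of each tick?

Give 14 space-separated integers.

t=0: arr=2 -> substrate=0 bound=2 product=0
t=1: arr=3 -> substrate=3 bound=2 product=0
t=2: arr=0 -> substrate=3 bound=2 product=0
t=3: arr=3 -> substrate=6 bound=2 product=0
t=4: arr=2 -> substrate=6 bound=2 product=2
t=5: arr=0 -> substrate=6 bound=2 product=2
t=6: arr=3 -> substrate=9 bound=2 product=2
t=7: arr=0 -> substrate=9 bound=2 product=2
t=8: arr=0 -> substrate=7 bound=2 product=4
t=9: arr=0 -> substrate=7 bound=2 product=4
t=10: arr=0 -> substrate=7 bound=2 product=4
t=11: arr=1 -> substrate=8 bound=2 product=4
t=12: arr=0 -> substrate=6 bound=2 product=6
t=13: arr=0 -> substrate=6 bound=2 product=6

Answer: 2 2 2 2 2 2 2 2 2 2 2 2 2 2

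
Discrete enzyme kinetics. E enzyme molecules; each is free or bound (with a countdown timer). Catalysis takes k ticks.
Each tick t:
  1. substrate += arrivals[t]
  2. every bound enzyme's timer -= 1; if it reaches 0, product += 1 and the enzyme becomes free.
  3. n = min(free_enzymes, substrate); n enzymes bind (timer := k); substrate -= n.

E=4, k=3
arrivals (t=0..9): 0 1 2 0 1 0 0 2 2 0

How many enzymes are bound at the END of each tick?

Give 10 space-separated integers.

Answer: 0 1 3 3 3 1 1 2 4 4

Derivation:
t=0: arr=0 -> substrate=0 bound=0 product=0
t=1: arr=1 -> substrate=0 bound=1 product=0
t=2: arr=2 -> substrate=0 bound=3 product=0
t=3: arr=0 -> substrate=0 bound=3 product=0
t=4: arr=1 -> substrate=0 bound=3 product=1
t=5: arr=0 -> substrate=0 bound=1 product=3
t=6: arr=0 -> substrate=0 bound=1 product=3
t=7: arr=2 -> substrate=0 bound=2 product=4
t=8: arr=2 -> substrate=0 bound=4 product=4
t=9: arr=0 -> substrate=0 bound=4 product=4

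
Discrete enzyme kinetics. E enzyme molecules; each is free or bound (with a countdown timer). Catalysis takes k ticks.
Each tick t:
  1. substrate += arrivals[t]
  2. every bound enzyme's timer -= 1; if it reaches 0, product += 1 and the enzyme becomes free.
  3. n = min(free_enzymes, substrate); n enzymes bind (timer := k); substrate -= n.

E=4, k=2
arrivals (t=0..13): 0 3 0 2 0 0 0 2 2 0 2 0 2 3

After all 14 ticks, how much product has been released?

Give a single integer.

t=0: arr=0 -> substrate=0 bound=0 product=0
t=1: arr=3 -> substrate=0 bound=3 product=0
t=2: arr=0 -> substrate=0 bound=3 product=0
t=3: arr=2 -> substrate=0 bound=2 product=3
t=4: arr=0 -> substrate=0 bound=2 product=3
t=5: arr=0 -> substrate=0 bound=0 product=5
t=6: arr=0 -> substrate=0 bound=0 product=5
t=7: arr=2 -> substrate=0 bound=2 product=5
t=8: arr=2 -> substrate=0 bound=4 product=5
t=9: arr=0 -> substrate=0 bound=2 product=7
t=10: arr=2 -> substrate=0 bound=2 product=9
t=11: arr=0 -> substrate=0 bound=2 product=9
t=12: arr=2 -> substrate=0 bound=2 product=11
t=13: arr=3 -> substrate=1 bound=4 product=11

Answer: 11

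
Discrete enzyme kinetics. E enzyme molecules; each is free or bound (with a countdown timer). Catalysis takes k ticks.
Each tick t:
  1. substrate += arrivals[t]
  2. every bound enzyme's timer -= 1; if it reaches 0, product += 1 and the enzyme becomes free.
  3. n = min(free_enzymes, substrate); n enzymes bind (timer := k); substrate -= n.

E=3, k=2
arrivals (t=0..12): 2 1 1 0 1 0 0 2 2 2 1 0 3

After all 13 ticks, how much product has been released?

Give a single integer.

t=0: arr=2 -> substrate=0 bound=2 product=0
t=1: arr=1 -> substrate=0 bound=3 product=0
t=2: arr=1 -> substrate=0 bound=2 product=2
t=3: arr=0 -> substrate=0 bound=1 product=3
t=4: arr=1 -> substrate=0 bound=1 product=4
t=5: arr=0 -> substrate=0 bound=1 product=4
t=6: arr=0 -> substrate=0 bound=0 product=5
t=7: arr=2 -> substrate=0 bound=2 product=5
t=8: arr=2 -> substrate=1 bound=3 product=5
t=9: arr=2 -> substrate=1 bound=3 product=7
t=10: arr=1 -> substrate=1 bound=3 product=8
t=11: arr=0 -> substrate=0 bound=2 product=10
t=12: arr=3 -> substrate=1 bound=3 product=11

Answer: 11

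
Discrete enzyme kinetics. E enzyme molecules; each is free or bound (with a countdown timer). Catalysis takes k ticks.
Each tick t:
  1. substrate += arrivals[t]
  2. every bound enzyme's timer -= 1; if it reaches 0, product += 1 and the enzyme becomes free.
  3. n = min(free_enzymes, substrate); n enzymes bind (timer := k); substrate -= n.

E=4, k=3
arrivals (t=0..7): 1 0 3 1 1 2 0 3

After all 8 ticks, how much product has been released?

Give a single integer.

Answer: 5

Derivation:
t=0: arr=1 -> substrate=0 bound=1 product=0
t=1: arr=0 -> substrate=0 bound=1 product=0
t=2: arr=3 -> substrate=0 bound=4 product=0
t=3: arr=1 -> substrate=0 bound=4 product=1
t=4: arr=1 -> substrate=1 bound=4 product=1
t=5: arr=2 -> substrate=0 bound=4 product=4
t=6: arr=0 -> substrate=0 bound=3 product=5
t=7: arr=3 -> substrate=2 bound=4 product=5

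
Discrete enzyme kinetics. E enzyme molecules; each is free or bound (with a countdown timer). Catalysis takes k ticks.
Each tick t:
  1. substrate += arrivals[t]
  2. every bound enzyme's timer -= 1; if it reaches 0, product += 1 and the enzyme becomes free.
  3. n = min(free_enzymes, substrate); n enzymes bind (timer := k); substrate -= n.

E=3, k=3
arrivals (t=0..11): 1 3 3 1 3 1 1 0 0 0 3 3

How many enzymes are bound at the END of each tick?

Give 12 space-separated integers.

t=0: arr=1 -> substrate=0 bound=1 product=0
t=1: arr=3 -> substrate=1 bound=3 product=0
t=2: arr=3 -> substrate=4 bound=3 product=0
t=3: arr=1 -> substrate=4 bound=3 product=1
t=4: arr=3 -> substrate=5 bound=3 product=3
t=5: arr=1 -> substrate=6 bound=3 product=3
t=6: arr=1 -> substrate=6 bound=3 product=4
t=7: arr=0 -> substrate=4 bound=3 product=6
t=8: arr=0 -> substrate=4 bound=3 product=6
t=9: arr=0 -> substrate=3 bound=3 product=7
t=10: arr=3 -> substrate=4 bound=3 product=9
t=11: arr=3 -> substrate=7 bound=3 product=9

Answer: 1 3 3 3 3 3 3 3 3 3 3 3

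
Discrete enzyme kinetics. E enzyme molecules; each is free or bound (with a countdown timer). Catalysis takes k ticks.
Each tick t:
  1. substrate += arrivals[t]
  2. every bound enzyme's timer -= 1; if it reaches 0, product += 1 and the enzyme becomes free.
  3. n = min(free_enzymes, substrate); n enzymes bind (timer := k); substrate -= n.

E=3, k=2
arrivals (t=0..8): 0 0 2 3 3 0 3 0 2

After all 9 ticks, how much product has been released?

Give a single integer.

Answer: 8

Derivation:
t=0: arr=0 -> substrate=0 bound=0 product=0
t=1: arr=0 -> substrate=0 bound=0 product=0
t=2: arr=2 -> substrate=0 bound=2 product=0
t=3: arr=3 -> substrate=2 bound=3 product=0
t=4: arr=3 -> substrate=3 bound=3 product=2
t=5: arr=0 -> substrate=2 bound=3 product=3
t=6: arr=3 -> substrate=3 bound=3 product=5
t=7: arr=0 -> substrate=2 bound=3 product=6
t=8: arr=2 -> substrate=2 bound=3 product=8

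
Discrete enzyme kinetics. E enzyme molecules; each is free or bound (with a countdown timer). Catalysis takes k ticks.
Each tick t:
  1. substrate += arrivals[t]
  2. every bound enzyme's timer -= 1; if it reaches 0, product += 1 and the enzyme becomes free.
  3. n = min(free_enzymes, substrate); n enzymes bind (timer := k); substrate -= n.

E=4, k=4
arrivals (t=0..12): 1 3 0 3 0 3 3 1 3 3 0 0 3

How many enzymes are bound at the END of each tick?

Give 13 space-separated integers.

t=0: arr=1 -> substrate=0 bound=1 product=0
t=1: arr=3 -> substrate=0 bound=4 product=0
t=2: arr=0 -> substrate=0 bound=4 product=0
t=3: arr=3 -> substrate=3 bound=4 product=0
t=4: arr=0 -> substrate=2 bound=4 product=1
t=5: arr=3 -> substrate=2 bound=4 product=4
t=6: arr=3 -> substrate=5 bound=4 product=4
t=7: arr=1 -> substrate=6 bound=4 product=4
t=8: arr=3 -> substrate=8 bound=4 product=5
t=9: arr=3 -> substrate=8 bound=4 product=8
t=10: arr=0 -> substrate=8 bound=4 product=8
t=11: arr=0 -> substrate=8 bound=4 product=8
t=12: arr=3 -> substrate=10 bound=4 product=9

Answer: 1 4 4 4 4 4 4 4 4 4 4 4 4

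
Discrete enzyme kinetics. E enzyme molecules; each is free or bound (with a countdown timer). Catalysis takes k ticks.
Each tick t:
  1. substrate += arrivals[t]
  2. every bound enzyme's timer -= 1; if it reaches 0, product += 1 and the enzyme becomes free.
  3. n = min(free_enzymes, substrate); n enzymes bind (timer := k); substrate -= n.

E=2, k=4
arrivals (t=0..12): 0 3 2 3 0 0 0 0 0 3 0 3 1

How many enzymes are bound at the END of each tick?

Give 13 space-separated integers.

Answer: 0 2 2 2 2 2 2 2 2 2 2 2 2

Derivation:
t=0: arr=0 -> substrate=0 bound=0 product=0
t=1: arr=3 -> substrate=1 bound=2 product=0
t=2: arr=2 -> substrate=3 bound=2 product=0
t=3: arr=3 -> substrate=6 bound=2 product=0
t=4: arr=0 -> substrate=6 bound=2 product=0
t=5: arr=0 -> substrate=4 bound=2 product=2
t=6: arr=0 -> substrate=4 bound=2 product=2
t=7: arr=0 -> substrate=4 bound=2 product=2
t=8: arr=0 -> substrate=4 bound=2 product=2
t=9: arr=3 -> substrate=5 bound=2 product=4
t=10: arr=0 -> substrate=5 bound=2 product=4
t=11: arr=3 -> substrate=8 bound=2 product=4
t=12: arr=1 -> substrate=9 bound=2 product=4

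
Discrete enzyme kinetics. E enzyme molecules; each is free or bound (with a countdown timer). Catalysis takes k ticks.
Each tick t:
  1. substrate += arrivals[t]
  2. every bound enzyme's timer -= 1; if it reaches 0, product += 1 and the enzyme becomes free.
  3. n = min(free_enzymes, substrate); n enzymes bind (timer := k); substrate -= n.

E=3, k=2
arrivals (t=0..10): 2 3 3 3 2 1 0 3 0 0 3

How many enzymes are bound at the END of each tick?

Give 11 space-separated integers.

t=0: arr=2 -> substrate=0 bound=2 product=0
t=1: arr=3 -> substrate=2 bound=3 product=0
t=2: arr=3 -> substrate=3 bound=3 product=2
t=3: arr=3 -> substrate=5 bound=3 product=3
t=4: arr=2 -> substrate=5 bound=3 product=5
t=5: arr=1 -> substrate=5 bound=3 product=6
t=6: arr=0 -> substrate=3 bound=3 product=8
t=7: arr=3 -> substrate=5 bound=3 product=9
t=8: arr=0 -> substrate=3 bound=3 product=11
t=9: arr=0 -> substrate=2 bound=3 product=12
t=10: arr=3 -> substrate=3 bound=3 product=14

Answer: 2 3 3 3 3 3 3 3 3 3 3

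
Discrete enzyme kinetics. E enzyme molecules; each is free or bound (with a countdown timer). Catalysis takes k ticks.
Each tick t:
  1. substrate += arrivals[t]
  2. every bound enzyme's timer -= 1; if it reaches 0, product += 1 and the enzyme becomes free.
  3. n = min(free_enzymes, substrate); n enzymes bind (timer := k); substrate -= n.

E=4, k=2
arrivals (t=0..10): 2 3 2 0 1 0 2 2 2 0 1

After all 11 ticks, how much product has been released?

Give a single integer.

Answer: 14

Derivation:
t=0: arr=2 -> substrate=0 bound=2 product=0
t=1: arr=3 -> substrate=1 bound=4 product=0
t=2: arr=2 -> substrate=1 bound=4 product=2
t=3: arr=0 -> substrate=0 bound=3 product=4
t=4: arr=1 -> substrate=0 bound=2 product=6
t=5: arr=0 -> substrate=0 bound=1 product=7
t=6: arr=2 -> substrate=0 bound=2 product=8
t=7: arr=2 -> substrate=0 bound=4 product=8
t=8: arr=2 -> substrate=0 bound=4 product=10
t=9: arr=0 -> substrate=0 bound=2 product=12
t=10: arr=1 -> substrate=0 bound=1 product=14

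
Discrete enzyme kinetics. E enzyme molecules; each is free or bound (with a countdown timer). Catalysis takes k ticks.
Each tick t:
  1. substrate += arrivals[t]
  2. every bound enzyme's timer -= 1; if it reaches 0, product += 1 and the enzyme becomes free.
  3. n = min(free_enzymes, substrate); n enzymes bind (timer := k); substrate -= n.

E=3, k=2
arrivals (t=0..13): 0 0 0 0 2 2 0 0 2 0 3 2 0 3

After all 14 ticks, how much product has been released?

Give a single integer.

Answer: 9

Derivation:
t=0: arr=0 -> substrate=0 bound=0 product=0
t=1: arr=0 -> substrate=0 bound=0 product=0
t=2: arr=0 -> substrate=0 bound=0 product=0
t=3: arr=0 -> substrate=0 bound=0 product=0
t=4: arr=2 -> substrate=0 bound=2 product=0
t=5: arr=2 -> substrate=1 bound=3 product=0
t=6: arr=0 -> substrate=0 bound=2 product=2
t=7: arr=0 -> substrate=0 bound=1 product=3
t=8: arr=2 -> substrate=0 bound=2 product=4
t=9: arr=0 -> substrate=0 bound=2 product=4
t=10: arr=3 -> substrate=0 bound=3 product=6
t=11: arr=2 -> substrate=2 bound=3 product=6
t=12: arr=0 -> substrate=0 bound=2 product=9
t=13: arr=3 -> substrate=2 bound=3 product=9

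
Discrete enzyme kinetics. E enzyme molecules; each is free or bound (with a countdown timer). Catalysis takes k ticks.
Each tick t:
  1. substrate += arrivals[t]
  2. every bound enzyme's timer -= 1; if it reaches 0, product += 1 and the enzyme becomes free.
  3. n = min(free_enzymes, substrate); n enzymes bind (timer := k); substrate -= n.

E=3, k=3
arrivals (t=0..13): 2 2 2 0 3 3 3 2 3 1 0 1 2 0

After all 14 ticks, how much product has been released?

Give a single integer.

Answer: 12

Derivation:
t=0: arr=2 -> substrate=0 bound=2 product=0
t=1: arr=2 -> substrate=1 bound=3 product=0
t=2: arr=2 -> substrate=3 bound=3 product=0
t=3: arr=0 -> substrate=1 bound=3 product=2
t=4: arr=3 -> substrate=3 bound=3 product=3
t=5: arr=3 -> substrate=6 bound=3 product=3
t=6: arr=3 -> substrate=7 bound=3 product=5
t=7: arr=2 -> substrate=8 bound=3 product=6
t=8: arr=3 -> substrate=11 bound=3 product=6
t=9: arr=1 -> substrate=10 bound=3 product=8
t=10: arr=0 -> substrate=9 bound=3 product=9
t=11: arr=1 -> substrate=10 bound=3 product=9
t=12: arr=2 -> substrate=10 bound=3 product=11
t=13: arr=0 -> substrate=9 bound=3 product=12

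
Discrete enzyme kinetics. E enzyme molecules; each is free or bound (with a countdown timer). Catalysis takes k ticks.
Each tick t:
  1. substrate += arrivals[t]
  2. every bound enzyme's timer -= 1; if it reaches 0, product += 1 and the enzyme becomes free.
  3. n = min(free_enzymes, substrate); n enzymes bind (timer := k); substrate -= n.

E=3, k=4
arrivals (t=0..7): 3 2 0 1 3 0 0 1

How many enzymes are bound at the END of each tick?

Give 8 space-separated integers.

t=0: arr=3 -> substrate=0 bound=3 product=0
t=1: arr=2 -> substrate=2 bound=3 product=0
t=2: arr=0 -> substrate=2 bound=3 product=0
t=3: arr=1 -> substrate=3 bound=3 product=0
t=4: arr=3 -> substrate=3 bound=3 product=3
t=5: arr=0 -> substrate=3 bound=3 product=3
t=6: arr=0 -> substrate=3 bound=3 product=3
t=7: arr=1 -> substrate=4 bound=3 product=3

Answer: 3 3 3 3 3 3 3 3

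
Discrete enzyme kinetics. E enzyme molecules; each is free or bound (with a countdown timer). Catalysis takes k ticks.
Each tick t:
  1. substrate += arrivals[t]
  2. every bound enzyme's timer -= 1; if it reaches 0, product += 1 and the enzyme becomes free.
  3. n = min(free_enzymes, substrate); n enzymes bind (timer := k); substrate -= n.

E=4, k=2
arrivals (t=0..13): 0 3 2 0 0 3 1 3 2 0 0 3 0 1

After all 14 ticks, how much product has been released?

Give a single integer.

t=0: arr=0 -> substrate=0 bound=0 product=0
t=1: arr=3 -> substrate=0 bound=3 product=0
t=2: arr=2 -> substrate=1 bound=4 product=0
t=3: arr=0 -> substrate=0 bound=2 product=3
t=4: arr=0 -> substrate=0 bound=1 product=4
t=5: arr=3 -> substrate=0 bound=3 product=5
t=6: arr=1 -> substrate=0 bound=4 product=5
t=7: arr=3 -> substrate=0 bound=4 product=8
t=8: arr=2 -> substrate=1 bound=4 product=9
t=9: arr=0 -> substrate=0 bound=2 product=12
t=10: arr=0 -> substrate=0 bound=1 product=13
t=11: arr=3 -> substrate=0 bound=3 product=14
t=12: arr=0 -> substrate=0 bound=3 product=14
t=13: arr=1 -> substrate=0 bound=1 product=17

Answer: 17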